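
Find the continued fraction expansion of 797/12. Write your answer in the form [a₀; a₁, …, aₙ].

[66; 2, 2, 2]

Apply division with remainder until the remainder is 0:
⌊797/12⌋ = 66, remainder 5
⌊12/5⌋ = 2, remainder 2
⌊5/2⌋ = 2, remainder 1
⌊2/1⌋ = 2, remainder 0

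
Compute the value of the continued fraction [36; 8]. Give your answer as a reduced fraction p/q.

289/8

a_0 = 36: 36/1
a_1 = 8: 289/8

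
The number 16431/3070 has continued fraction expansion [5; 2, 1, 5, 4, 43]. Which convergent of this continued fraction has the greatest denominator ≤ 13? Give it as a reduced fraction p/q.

a_0 = 5: 5/1  (≤ bound)
a_1 = 2: 11/2  (≤ bound)
a_2 = 1: 16/3  (≤ bound)
a_3 = 5: 91/17  (> 13, stop)

16/3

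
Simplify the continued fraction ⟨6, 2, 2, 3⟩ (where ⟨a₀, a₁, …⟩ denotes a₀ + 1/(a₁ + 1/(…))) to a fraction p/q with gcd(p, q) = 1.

109/17

Start with 3.
2 + 1/(3/1) = 2 + 1/3 = 7/3
2 + 1/(7/3) = 2 + 3/7 = 17/7
6 + 1/(17/7) = 6 + 7/17 = 109/17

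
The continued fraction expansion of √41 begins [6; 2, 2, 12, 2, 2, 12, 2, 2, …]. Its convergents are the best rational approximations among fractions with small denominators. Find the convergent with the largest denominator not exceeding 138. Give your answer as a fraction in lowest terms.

a_0 = 6: 6/1  (≤ bound)
a_1 = 2: 13/2  (≤ bound)
a_2 = 2: 32/5  (≤ bound)
a_3 = 12: 397/62  (≤ bound)
a_4 = 2: 826/129  (≤ bound)
a_5 = 2: 2049/320  (> 138, stop)

826/129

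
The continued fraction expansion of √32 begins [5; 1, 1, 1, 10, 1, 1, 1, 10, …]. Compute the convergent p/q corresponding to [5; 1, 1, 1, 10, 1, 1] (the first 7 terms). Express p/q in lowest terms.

379/67

Compute successive convergents:
a_0 = 5: 5/1
a_1 = 1: 6/1
a_2 = 1: 11/2
a_3 = 1: 17/3
a_4 = 10: 181/32
a_5 = 1: 198/35
a_6 = 1: 379/67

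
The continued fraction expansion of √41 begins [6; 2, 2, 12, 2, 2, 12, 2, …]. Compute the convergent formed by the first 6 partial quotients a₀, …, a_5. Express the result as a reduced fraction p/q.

2049/320

Starting at the tail and folding back:
Start with 2.
2 + 1/(2/1) = 2 + 1/2 = 5/2
12 + 1/(5/2) = 12 + 2/5 = 62/5
2 + 1/(62/5) = 2 + 5/62 = 129/62
2 + 1/(129/62) = 2 + 62/129 = 320/129
6 + 1/(320/129) = 6 + 129/320 = 2049/320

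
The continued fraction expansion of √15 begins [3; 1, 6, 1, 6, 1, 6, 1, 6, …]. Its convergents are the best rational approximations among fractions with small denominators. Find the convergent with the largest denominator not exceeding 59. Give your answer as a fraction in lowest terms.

213/55

a_0 = 3: 3/1  (≤ bound)
a_1 = 1: 4/1  (≤ bound)
a_2 = 6: 27/7  (≤ bound)
a_3 = 1: 31/8  (≤ bound)
a_4 = 6: 213/55  (≤ bound)
a_5 = 1: 244/63  (> 59, stop)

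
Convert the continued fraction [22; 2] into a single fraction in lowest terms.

45/2

a_0 = 22: 22/1
a_1 = 2: 45/2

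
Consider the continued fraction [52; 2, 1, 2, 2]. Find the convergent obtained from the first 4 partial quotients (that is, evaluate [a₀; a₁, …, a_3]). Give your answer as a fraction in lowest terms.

Start with 2.
1 + 1/(2/1) = 1 + 1/2 = 3/2
2 + 1/(3/2) = 2 + 2/3 = 8/3
52 + 1/(8/3) = 52 + 3/8 = 419/8

419/8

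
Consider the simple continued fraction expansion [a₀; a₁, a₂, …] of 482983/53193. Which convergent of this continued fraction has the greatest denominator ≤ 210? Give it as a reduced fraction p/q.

a_0 = 9: 9/1  (≤ bound)
a_1 = 12: 109/12  (≤ bound)
a_2 = 1: 118/13  (≤ bound)
a_3 = 1: 227/25  (≤ bound)
a_4 = 8: 1934/213  (> 210, stop)

227/25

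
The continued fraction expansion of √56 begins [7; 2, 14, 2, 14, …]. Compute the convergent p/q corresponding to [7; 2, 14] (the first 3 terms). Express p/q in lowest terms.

Compute successive convergents:
a_0 = 7: 7/1
a_1 = 2: 15/2
a_2 = 14: 217/29

217/29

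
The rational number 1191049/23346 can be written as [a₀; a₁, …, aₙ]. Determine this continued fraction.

Repeatedly divide and take the remainder:
1191049 = 51·23346 + 403, so a_0 = 51
23346 = 57·403 + 375, so a_1 = 57
403 = 1·375 + 28, so a_2 = 1
375 = 13·28 + 11, so a_3 = 13
28 = 2·11 + 6, so a_4 = 2
11 = 1·6 + 5, so a_5 = 1
6 = 1·5 + 1, so a_6 = 1
5 = 5·1 + 0, so a_7 = 5

[51; 57, 1, 13, 2, 1, 1, 5]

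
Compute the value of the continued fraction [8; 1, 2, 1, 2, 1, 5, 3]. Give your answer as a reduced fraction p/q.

Start with 3.
5 + 1/(3/1) = 5 + 1/3 = 16/3
1 + 1/(16/3) = 1 + 3/16 = 19/16
2 + 1/(19/16) = 2 + 16/19 = 54/19
1 + 1/(54/19) = 1 + 19/54 = 73/54
2 + 1/(73/54) = 2 + 54/73 = 200/73
1 + 1/(200/73) = 1 + 73/200 = 273/200
8 + 1/(273/200) = 8 + 200/273 = 2384/273

2384/273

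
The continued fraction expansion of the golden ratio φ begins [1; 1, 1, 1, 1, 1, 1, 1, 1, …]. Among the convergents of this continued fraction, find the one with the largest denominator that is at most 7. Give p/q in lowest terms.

List convergents until the denominator exceeds the bound:
a_0 = 1: 1/1  (≤ bound)
a_1 = 1: 2/1  (≤ bound)
a_2 = 1: 3/2  (≤ bound)
a_3 = 1: 5/3  (≤ bound)
a_4 = 1: 8/5  (≤ bound)
a_5 = 1: 13/8  (> 7, stop)

8/5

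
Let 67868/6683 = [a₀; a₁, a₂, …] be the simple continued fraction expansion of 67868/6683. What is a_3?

67868 = 10·6683 + 1038, so a_0 = 10
6683 = 6·1038 + 455, so a_1 = 6
1038 = 2·455 + 128, so a_2 = 2
455 = 3·128 + 71, so a_3 = 3

3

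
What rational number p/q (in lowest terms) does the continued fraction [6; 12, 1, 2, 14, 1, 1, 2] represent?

17258/2839

a_0 = 6: 6/1
a_1 = 12: 73/12
a_2 = 1: 79/13
a_3 = 2: 231/38
a_4 = 14: 3313/545
a_5 = 1: 3544/583
a_6 = 1: 6857/1128
a_7 = 2: 17258/2839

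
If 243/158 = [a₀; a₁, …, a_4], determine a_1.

1

243 = 1·158 + 85, so a_0 = 1
158 = 1·85 + 73, so a_1 = 1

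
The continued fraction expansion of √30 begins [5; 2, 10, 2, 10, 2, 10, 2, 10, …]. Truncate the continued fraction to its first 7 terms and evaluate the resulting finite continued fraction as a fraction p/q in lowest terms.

a_0 = 5: 5/1
a_1 = 2: 11/2
a_2 = 10: 115/21
a_3 = 2: 241/44
a_4 = 10: 2525/461
a_5 = 2: 5291/966
a_6 = 10: 55435/10121

55435/10121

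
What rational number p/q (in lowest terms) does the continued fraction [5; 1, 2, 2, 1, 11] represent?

667/117

Starting at the tail and folding back:
Start with 11.
1 + 1/(11/1) = 1 + 1/11 = 12/11
2 + 1/(12/11) = 2 + 11/12 = 35/12
2 + 1/(35/12) = 2 + 12/35 = 82/35
1 + 1/(82/35) = 1 + 35/82 = 117/82
5 + 1/(117/82) = 5 + 82/117 = 667/117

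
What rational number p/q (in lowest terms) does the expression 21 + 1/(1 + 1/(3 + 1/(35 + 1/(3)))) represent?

9288/427

a_0 = 21: 21/1
a_1 = 1: 22/1
a_2 = 3: 87/4
a_3 = 35: 3067/141
a_4 = 3: 9288/427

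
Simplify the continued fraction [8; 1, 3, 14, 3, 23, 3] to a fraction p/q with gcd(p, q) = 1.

Compute successive convergents:
a_0 = 8: 8/1
a_1 = 1: 9/1
a_2 = 3: 35/4
a_3 = 14: 499/57
a_4 = 3: 1532/175
a_5 = 23: 35735/4082
a_6 = 3: 108737/12421

108737/12421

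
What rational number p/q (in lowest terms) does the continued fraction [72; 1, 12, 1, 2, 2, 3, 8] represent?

Use the convergent recurrence hₖ = aₖ·hₖ₋₁ + hₖ₋₂ (and likewise for the denominators kₖ):
a_0 = 72: 72/1
a_1 = 1: 73/1
a_2 = 12: 948/13
a_3 = 1: 1021/14
a_4 = 2: 2990/41
a_5 = 2: 7001/96
a_6 = 3: 23993/329
a_7 = 8: 198945/2728

198945/2728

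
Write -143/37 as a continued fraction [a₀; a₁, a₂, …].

Repeatedly divide and take the remainder:
-143 = -4·37 + 5, so a_0 = -4
37 = 7·5 + 2, so a_1 = 7
5 = 2·2 + 1, so a_2 = 2
2 = 2·1 + 0, so a_3 = 2

[-4; 7, 2, 2]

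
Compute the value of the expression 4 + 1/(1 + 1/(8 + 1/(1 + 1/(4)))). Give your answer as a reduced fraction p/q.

240/49

Starting at the tail and folding back:
Start with 4.
1 + 1/(4/1) = 1 + 1/4 = 5/4
8 + 1/(5/4) = 8 + 4/5 = 44/5
1 + 1/(44/5) = 1 + 5/44 = 49/44
4 + 1/(49/44) = 4 + 44/49 = 240/49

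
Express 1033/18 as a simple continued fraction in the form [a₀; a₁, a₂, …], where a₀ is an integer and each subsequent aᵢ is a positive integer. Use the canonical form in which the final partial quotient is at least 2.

Repeatedly divide and take the remainder:
1033 = 57·18 + 7, so a_0 = 57
18 = 2·7 + 4, so a_1 = 2
7 = 1·4 + 3, so a_2 = 1
4 = 1·3 + 1, so a_3 = 1
3 = 3·1 + 0, so a_4 = 3

[57; 2, 1, 1, 3]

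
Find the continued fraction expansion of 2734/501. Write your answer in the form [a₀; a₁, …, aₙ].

[5; 2, 5, 3, 14]

2734 ÷ 501 → quotient 5, remainder 229
501 ÷ 229 → quotient 2, remainder 43
229 ÷ 43 → quotient 5, remainder 14
43 ÷ 14 → quotient 3, remainder 1
14 ÷ 1 → quotient 14, remainder 0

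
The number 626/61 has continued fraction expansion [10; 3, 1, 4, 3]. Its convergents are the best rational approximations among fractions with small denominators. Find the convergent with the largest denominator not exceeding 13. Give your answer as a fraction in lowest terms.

a_0 = 10: 10/1  (≤ bound)
a_1 = 3: 31/3  (≤ bound)
a_2 = 1: 41/4  (≤ bound)
a_3 = 4: 195/19  (> 13, stop)

41/4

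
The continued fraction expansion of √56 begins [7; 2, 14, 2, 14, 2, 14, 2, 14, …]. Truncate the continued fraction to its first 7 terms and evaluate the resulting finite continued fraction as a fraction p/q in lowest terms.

Use the convergent recurrence hₖ = aₖ·hₖ₋₁ + hₖ₋₂ (and likewise for the denominators kₖ):
a_0 = 7: 7/1
a_1 = 2: 15/2
a_2 = 14: 217/29
a_3 = 2: 449/60
a_4 = 14: 6503/869
a_5 = 2: 13455/1798
a_6 = 14: 194873/26041

194873/26041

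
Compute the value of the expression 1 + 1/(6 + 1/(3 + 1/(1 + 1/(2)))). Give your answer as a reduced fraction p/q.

Starting at the tail and folding back:
Start with 2.
1 + 1/(2/1) = 1 + 1/2 = 3/2
3 + 1/(3/2) = 3 + 2/3 = 11/3
6 + 1/(11/3) = 6 + 3/11 = 69/11
1 + 1/(69/11) = 1 + 11/69 = 80/69

80/69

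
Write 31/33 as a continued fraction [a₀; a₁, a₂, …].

[0; 1, 15, 2]

31 ÷ 33 → quotient 0, remainder 31
33 ÷ 31 → quotient 1, remainder 2
31 ÷ 2 → quotient 15, remainder 1
2 ÷ 1 → quotient 2, remainder 0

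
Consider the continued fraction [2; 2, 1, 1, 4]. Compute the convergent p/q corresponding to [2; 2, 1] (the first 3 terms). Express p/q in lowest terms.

Start with 1.
2 + 1/(1/1) = 2 + 1/1 = 3/1
2 + 1/(3/1) = 2 + 1/3 = 7/3

7/3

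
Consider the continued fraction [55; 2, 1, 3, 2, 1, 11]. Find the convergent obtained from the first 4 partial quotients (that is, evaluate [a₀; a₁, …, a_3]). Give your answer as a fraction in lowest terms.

Compute successive convergents:
a_0 = 55: 55/1
a_1 = 2: 111/2
a_2 = 1: 166/3
a_3 = 3: 609/11

609/11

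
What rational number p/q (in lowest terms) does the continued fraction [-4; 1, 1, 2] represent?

a_0 = -4: -4/1
a_1 = 1: -3/1
a_2 = 1: -7/2
a_3 = 2: -17/5

-17/5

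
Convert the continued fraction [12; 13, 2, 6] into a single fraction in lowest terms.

a_0 = 12: 12/1
a_1 = 13: 157/13
a_2 = 2: 326/27
a_3 = 6: 2113/175

2113/175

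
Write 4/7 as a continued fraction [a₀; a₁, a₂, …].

[0; 1, 1, 3]

⌊4/7⌋ = 0, remainder 4
⌊7/4⌋ = 1, remainder 3
⌊4/3⌋ = 1, remainder 1
⌊3/1⌋ = 3, remainder 0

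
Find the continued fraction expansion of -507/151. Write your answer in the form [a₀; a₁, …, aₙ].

Apply division with remainder until the remainder is 0:
-507 ÷ 151 → quotient -4, remainder 97
151 ÷ 97 → quotient 1, remainder 54
97 ÷ 54 → quotient 1, remainder 43
54 ÷ 43 → quotient 1, remainder 11
43 ÷ 11 → quotient 3, remainder 10
11 ÷ 10 → quotient 1, remainder 1
10 ÷ 1 → quotient 10, remainder 0

[-4; 1, 1, 1, 3, 1, 10]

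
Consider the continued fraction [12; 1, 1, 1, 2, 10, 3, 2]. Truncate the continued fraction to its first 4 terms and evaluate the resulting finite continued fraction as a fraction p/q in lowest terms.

38/3

Work from the innermost term outward:
Start with 1.
1 + 1/(1/1) = 1 + 1/1 = 2/1
1 + 1/(2/1) = 1 + 1/2 = 3/2
12 + 1/(3/2) = 12 + 2/3 = 38/3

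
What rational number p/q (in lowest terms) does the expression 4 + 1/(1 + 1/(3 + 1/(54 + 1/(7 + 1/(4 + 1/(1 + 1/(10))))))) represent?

402085/84629

a_0 = 4: 4/1
a_1 = 1: 5/1
a_2 = 3: 19/4
a_3 = 54: 1031/217
a_4 = 7: 7236/1523
a_5 = 4: 29975/6309
a_6 = 1: 37211/7832
a_7 = 10: 402085/84629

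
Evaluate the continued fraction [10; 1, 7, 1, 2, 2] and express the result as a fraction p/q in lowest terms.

Use the convergent recurrence hₖ = aₖ·hₖ₋₁ + hₖ₋₂ (and likewise for the denominators kₖ):
a_0 = 10: 10/1
a_1 = 1: 11/1
a_2 = 7: 87/8
a_3 = 1: 98/9
a_4 = 2: 283/26
a_5 = 2: 664/61

664/61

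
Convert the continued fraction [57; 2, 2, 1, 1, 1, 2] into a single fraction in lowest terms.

2871/50

Work from the innermost term outward:
Start with 2.
1 + 1/(2/1) = 1 + 1/2 = 3/2
1 + 1/(3/2) = 1 + 2/3 = 5/3
1 + 1/(5/3) = 1 + 3/5 = 8/5
2 + 1/(8/5) = 2 + 5/8 = 21/8
2 + 1/(21/8) = 2 + 8/21 = 50/21
57 + 1/(50/21) = 57 + 21/50 = 2871/50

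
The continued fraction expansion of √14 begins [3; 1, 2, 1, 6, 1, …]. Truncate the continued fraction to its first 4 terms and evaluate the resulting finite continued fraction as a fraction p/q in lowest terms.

a_0 = 3: 3/1
a_1 = 1: 4/1
a_2 = 2: 11/3
a_3 = 1: 15/4

15/4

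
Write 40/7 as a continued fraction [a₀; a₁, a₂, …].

[5; 1, 2, 2]

40 ÷ 7 → quotient 5, remainder 5
7 ÷ 5 → quotient 1, remainder 2
5 ÷ 2 → quotient 2, remainder 1
2 ÷ 1 → quotient 2, remainder 0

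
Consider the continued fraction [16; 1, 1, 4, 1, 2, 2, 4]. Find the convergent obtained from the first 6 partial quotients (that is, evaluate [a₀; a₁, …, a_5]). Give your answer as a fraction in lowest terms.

513/31

Start with 2.
1 + 1/(2/1) = 1 + 1/2 = 3/2
4 + 1/(3/2) = 4 + 2/3 = 14/3
1 + 1/(14/3) = 1 + 3/14 = 17/14
1 + 1/(17/14) = 1 + 14/17 = 31/17
16 + 1/(31/17) = 16 + 17/31 = 513/31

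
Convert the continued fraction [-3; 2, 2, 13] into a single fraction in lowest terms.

-174/67

Starting at the tail and folding back:
Start with 13.
2 + 1/(13/1) = 2 + 1/13 = 27/13
2 + 1/(27/13) = 2 + 13/27 = 67/27
-3 + 1/(67/27) = -3 + 27/67 = -174/67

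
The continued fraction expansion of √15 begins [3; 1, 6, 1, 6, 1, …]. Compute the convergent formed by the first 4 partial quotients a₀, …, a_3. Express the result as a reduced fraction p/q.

Starting at the tail and folding back:
Start with 1.
6 + 1/(1/1) = 6 + 1/1 = 7/1
1 + 1/(7/1) = 1 + 1/7 = 8/7
3 + 1/(8/7) = 3 + 7/8 = 31/8

31/8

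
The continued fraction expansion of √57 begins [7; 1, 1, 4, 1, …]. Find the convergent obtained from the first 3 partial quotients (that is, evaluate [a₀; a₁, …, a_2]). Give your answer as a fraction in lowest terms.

Start with 1.
1 + 1/(1/1) = 1 + 1/1 = 2/1
7 + 1/(2/1) = 7 + 1/2 = 15/2

15/2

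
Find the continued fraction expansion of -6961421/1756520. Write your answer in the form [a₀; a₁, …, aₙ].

Apply division with remainder until the remainder is 0:
-6961421 ÷ 1756520 → quotient -4, remainder 64659
1756520 ÷ 64659 → quotient 27, remainder 10727
64659 ÷ 10727 → quotient 6, remainder 297
10727 ÷ 297 → quotient 36, remainder 35
297 ÷ 35 → quotient 8, remainder 17
35 ÷ 17 → quotient 2, remainder 1
17 ÷ 1 → quotient 17, remainder 0

[-4; 27, 6, 36, 8, 2, 17]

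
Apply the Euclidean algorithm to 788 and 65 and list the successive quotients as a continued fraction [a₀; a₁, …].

[12; 8, 8]

788 = 12·65 + 8, so a_0 = 12
65 = 8·8 + 1, so a_1 = 8
8 = 8·1 + 0, so a_2 = 8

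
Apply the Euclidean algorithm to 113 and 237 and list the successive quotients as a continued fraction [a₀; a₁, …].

Apply division with remainder until the remainder is 0:
113 = 0·237 + 113, so a_0 = 0
237 = 2·113 + 11, so a_1 = 2
113 = 10·11 + 3, so a_2 = 10
11 = 3·3 + 2, so a_3 = 3
3 = 1·2 + 1, so a_4 = 1
2 = 2·1 + 0, so a_5 = 2

[0; 2, 10, 3, 1, 2]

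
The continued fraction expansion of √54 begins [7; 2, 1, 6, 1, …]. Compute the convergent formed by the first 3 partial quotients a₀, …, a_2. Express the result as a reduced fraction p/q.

22/3

Compute successive convergents:
a_0 = 7: 7/1
a_1 = 2: 15/2
a_2 = 1: 22/3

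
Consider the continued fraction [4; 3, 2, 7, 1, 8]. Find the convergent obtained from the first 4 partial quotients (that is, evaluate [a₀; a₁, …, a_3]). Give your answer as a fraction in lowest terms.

Compute successive convergents:
a_0 = 4: 4/1
a_1 = 3: 13/3
a_2 = 2: 30/7
a_3 = 7: 223/52

223/52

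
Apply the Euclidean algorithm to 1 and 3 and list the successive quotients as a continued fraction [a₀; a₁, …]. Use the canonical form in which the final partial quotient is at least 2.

[0; 3]

Repeatedly divide and take the remainder:
1 ÷ 3 → quotient 0, remainder 1
3 ÷ 1 → quotient 3, remainder 0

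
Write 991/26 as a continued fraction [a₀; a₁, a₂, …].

⌊991/26⌋ = 38, remainder 3
⌊26/3⌋ = 8, remainder 2
⌊3/2⌋ = 1, remainder 1
⌊2/1⌋ = 2, remainder 0

[38; 8, 1, 2]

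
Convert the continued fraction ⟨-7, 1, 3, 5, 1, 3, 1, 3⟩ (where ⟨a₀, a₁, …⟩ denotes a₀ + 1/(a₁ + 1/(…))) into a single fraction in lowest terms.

Use the convergent recurrence hₖ = aₖ·hₖ₋₁ + hₖ₋₂ (and likewise for the denominators kₖ):
a_0 = -7: -7/1
a_1 = 1: -6/1
a_2 = 3: -25/4
a_3 = 5: -131/21
a_4 = 1: -156/25
a_5 = 3: -599/96
a_6 = 1: -755/121
a_7 = 3: -2864/459

-2864/459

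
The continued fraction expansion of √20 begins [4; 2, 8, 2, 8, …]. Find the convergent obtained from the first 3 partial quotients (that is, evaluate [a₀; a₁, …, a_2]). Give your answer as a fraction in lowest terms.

76/17

Start with 8.
2 + 1/(8/1) = 2 + 1/8 = 17/8
4 + 1/(17/8) = 4 + 8/17 = 76/17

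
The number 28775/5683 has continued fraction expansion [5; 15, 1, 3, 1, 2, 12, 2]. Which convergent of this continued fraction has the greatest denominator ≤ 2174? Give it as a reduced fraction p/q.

1119/221

a_0 = 5: 5/1  (≤ bound)
a_1 = 15: 76/15  (≤ bound)
a_2 = 1: 81/16  (≤ bound)
a_3 = 3: 319/63  (≤ bound)
a_4 = 1: 400/79  (≤ bound)
a_5 = 2: 1119/221  (≤ bound)
a_6 = 12: 13828/2731  (> 2174, stop)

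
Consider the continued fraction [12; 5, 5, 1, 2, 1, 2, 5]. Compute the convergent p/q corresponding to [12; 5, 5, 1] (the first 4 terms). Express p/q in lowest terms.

378/31

a_0 = 12: 12/1
a_1 = 5: 61/5
a_2 = 5: 317/26
a_3 = 1: 378/31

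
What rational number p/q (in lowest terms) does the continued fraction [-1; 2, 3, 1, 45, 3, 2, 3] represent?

Start with 3.
2 + 1/(3/1) = 2 + 1/3 = 7/3
3 + 1/(7/3) = 3 + 3/7 = 24/7
45 + 1/(24/7) = 45 + 7/24 = 1087/24
1 + 1/(1087/24) = 1 + 24/1087 = 1111/1087
3 + 1/(1111/1087) = 3 + 1087/1111 = 4420/1111
2 + 1/(4420/1111) = 2 + 1111/4420 = 9951/4420
-1 + 1/(9951/4420) = -1 + 4420/9951 = -5531/9951

-5531/9951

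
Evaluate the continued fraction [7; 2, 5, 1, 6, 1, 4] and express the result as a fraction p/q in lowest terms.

Start with 4.
1 + 1/(4/1) = 1 + 1/4 = 5/4
6 + 1/(5/4) = 6 + 4/5 = 34/5
1 + 1/(34/5) = 1 + 5/34 = 39/34
5 + 1/(39/34) = 5 + 34/39 = 229/39
2 + 1/(229/39) = 2 + 39/229 = 497/229
7 + 1/(497/229) = 7 + 229/497 = 3708/497

3708/497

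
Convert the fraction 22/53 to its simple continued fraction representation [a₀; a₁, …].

[0; 2, 2, 2, 4]

22 ÷ 53 → quotient 0, remainder 22
53 ÷ 22 → quotient 2, remainder 9
22 ÷ 9 → quotient 2, remainder 4
9 ÷ 4 → quotient 2, remainder 1
4 ÷ 1 → quotient 4, remainder 0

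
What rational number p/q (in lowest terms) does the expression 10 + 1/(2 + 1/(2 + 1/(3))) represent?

177/17

Work from the innermost term outward:
Start with 3.
2 + 1/(3/1) = 2 + 1/3 = 7/3
2 + 1/(7/3) = 2 + 3/7 = 17/7
10 + 1/(17/7) = 10 + 7/17 = 177/17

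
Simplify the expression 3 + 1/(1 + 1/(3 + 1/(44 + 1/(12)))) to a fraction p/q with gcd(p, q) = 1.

7983/2128

Start with 12.
44 + 1/(12/1) = 44 + 1/12 = 529/12
3 + 1/(529/12) = 3 + 12/529 = 1599/529
1 + 1/(1599/529) = 1 + 529/1599 = 2128/1599
3 + 1/(2128/1599) = 3 + 1599/2128 = 7983/2128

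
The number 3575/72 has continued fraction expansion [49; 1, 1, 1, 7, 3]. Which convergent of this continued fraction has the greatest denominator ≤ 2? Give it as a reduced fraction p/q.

99/2

a_0 = 49: 49/1  (≤ bound)
a_1 = 1: 50/1  (≤ bound)
a_2 = 1: 99/2  (≤ bound)
a_3 = 1: 149/3  (> 2, stop)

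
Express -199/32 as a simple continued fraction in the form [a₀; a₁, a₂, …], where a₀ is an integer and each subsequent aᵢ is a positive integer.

-199 = -7·32 + 25, so a_0 = -7
32 = 1·25 + 7, so a_1 = 1
25 = 3·7 + 4, so a_2 = 3
7 = 1·4 + 3, so a_3 = 1
4 = 1·3 + 1, so a_4 = 1
3 = 3·1 + 0, so a_5 = 3

[-7; 1, 3, 1, 1, 3]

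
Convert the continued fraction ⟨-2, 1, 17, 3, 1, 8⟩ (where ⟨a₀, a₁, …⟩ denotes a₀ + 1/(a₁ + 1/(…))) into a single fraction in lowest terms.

Collapse the nested fraction from the inside out:
Start with 8.
1 + 1/(8/1) = 1 + 1/8 = 9/8
3 + 1/(9/8) = 3 + 8/9 = 35/9
17 + 1/(35/9) = 17 + 9/35 = 604/35
1 + 1/(604/35) = 1 + 35/604 = 639/604
-2 + 1/(639/604) = -2 + 604/639 = -674/639

-674/639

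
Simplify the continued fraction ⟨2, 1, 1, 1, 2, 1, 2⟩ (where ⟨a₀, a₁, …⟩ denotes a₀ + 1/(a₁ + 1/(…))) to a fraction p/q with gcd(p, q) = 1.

Start with 2.
1 + 1/(2/1) = 1 + 1/2 = 3/2
2 + 1/(3/2) = 2 + 2/3 = 8/3
1 + 1/(8/3) = 1 + 3/8 = 11/8
1 + 1/(11/8) = 1 + 8/11 = 19/11
1 + 1/(19/11) = 1 + 11/19 = 30/19
2 + 1/(30/19) = 2 + 19/30 = 79/30

79/30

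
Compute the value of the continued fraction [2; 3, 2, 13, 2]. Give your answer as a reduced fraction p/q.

Compute successive convergents:
a_0 = 2: 2/1
a_1 = 3: 7/3
a_2 = 2: 16/7
a_3 = 13: 215/94
a_4 = 2: 446/195

446/195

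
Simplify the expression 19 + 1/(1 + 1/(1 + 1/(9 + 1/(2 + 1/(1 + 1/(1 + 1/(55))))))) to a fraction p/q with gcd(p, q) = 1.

107467/5504

Start with 55.
1 + 1/(55/1) = 1 + 1/55 = 56/55
1 + 1/(56/55) = 1 + 55/56 = 111/56
2 + 1/(111/56) = 2 + 56/111 = 278/111
9 + 1/(278/111) = 9 + 111/278 = 2613/278
1 + 1/(2613/278) = 1 + 278/2613 = 2891/2613
1 + 1/(2891/2613) = 1 + 2613/2891 = 5504/2891
19 + 1/(5504/2891) = 19 + 2891/5504 = 107467/5504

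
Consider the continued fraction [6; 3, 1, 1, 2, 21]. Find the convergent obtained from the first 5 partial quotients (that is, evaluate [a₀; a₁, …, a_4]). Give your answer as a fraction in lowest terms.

a_0 = 6: 6/1
a_1 = 3: 19/3
a_2 = 1: 25/4
a_3 = 1: 44/7
a_4 = 2: 113/18

113/18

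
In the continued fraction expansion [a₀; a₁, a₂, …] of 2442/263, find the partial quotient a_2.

1

Run the Euclidean algorithm, recording each quotient:
2442 = 9·263 + 75, so a_0 = 9
263 = 3·75 + 38, so a_1 = 3
75 = 1·38 + 37, so a_2 = 1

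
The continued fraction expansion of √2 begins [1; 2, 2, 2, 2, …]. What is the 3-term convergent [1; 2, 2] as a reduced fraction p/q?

Start with 2.
2 + 1/(2/1) = 2 + 1/2 = 5/2
1 + 1/(5/2) = 1 + 2/5 = 7/5

7/5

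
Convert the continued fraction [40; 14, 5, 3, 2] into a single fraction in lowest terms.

21037/525

Start with 2.
3 + 1/(2/1) = 3 + 1/2 = 7/2
5 + 1/(7/2) = 5 + 2/7 = 37/7
14 + 1/(37/7) = 14 + 7/37 = 525/37
40 + 1/(525/37) = 40 + 37/525 = 21037/525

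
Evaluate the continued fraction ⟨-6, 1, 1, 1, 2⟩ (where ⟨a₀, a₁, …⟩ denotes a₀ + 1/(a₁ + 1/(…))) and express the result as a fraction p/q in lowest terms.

Start with 2.
1 + 1/(2/1) = 1 + 1/2 = 3/2
1 + 1/(3/2) = 1 + 2/3 = 5/3
1 + 1/(5/3) = 1 + 3/5 = 8/5
-6 + 1/(8/5) = -6 + 5/8 = -43/8

-43/8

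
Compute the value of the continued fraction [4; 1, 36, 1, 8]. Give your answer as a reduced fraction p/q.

Start with 8.
1 + 1/(8/1) = 1 + 1/8 = 9/8
36 + 1/(9/8) = 36 + 8/9 = 332/9
1 + 1/(332/9) = 1 + 9/332 = 341/332
4 + 1/(341/332) = 4 + 332/341 = 1696/341

1696/341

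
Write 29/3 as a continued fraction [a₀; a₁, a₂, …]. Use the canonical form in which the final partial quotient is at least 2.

[9; 1, 2]

Repeatedly divide and take the remainder:
29 ÷ 3 → quotient 9, remainder 2
3 ÷ 2 → quotient 1, remainder 1
2 ÷ 1 → quotient 2, remainder 0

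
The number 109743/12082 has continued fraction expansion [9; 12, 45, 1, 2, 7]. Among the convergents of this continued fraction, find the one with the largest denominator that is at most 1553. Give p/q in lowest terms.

5023/553

a_0 = 9: 9/1  (≤ bound)
a_1 = 12: 109/12  (≤ bound)
a_2 = 45: 4914/541  (≤ bound)
a_3 = 1: 5023/553  (≤ bound)
a_4 = 2: 14960/1647  (> 1553, stop)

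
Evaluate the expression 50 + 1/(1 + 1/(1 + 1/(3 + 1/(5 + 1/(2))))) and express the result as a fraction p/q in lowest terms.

4096/81

a_0 = 50: 50/1
a_1 = 1: 51/1
a_2 = 1: 101/2
a_3 = 3: 354/7
a_4 = 5: 1871/37
a_5 = 2: 4096/81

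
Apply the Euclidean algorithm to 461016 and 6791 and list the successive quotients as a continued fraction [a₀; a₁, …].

[67; 1, 7, 1, 3, 1, 11, 13]

Repeatedly divide and take the remainder:
461016 ÷ 6791 → quotient 67, remainder 6019
6791 ÷ 6019 → quotient 1, remainder 772
6019 ÷ 772 → quotient 7, remainder 615
772 ÷ 615 → quotient 1, remainder 157
615 ÷ 157 → quotient 3, remainder 144
157 ÷ 144 → quotient 1, remainder 13
144 ÷ 13 → quotient 11, remainder 1
13 ÷ 1 → quotient 13, remainder 0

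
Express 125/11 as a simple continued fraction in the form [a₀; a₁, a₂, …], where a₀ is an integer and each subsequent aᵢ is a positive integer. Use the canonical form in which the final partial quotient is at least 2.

Apply division with remainder until the remainder is 0:
125 ÷ 11 → quotient 11, remainder 4
11 ÷ 4 → quotient 2, remainder 3
4 ÷ 3 → quotient 1, remainder 1
3 ÷ 1 → quotient 3, remainder 0

[11; 2, 1, 3]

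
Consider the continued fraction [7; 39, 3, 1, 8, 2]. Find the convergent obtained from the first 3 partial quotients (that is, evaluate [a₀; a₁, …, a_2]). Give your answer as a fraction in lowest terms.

829/118

Work from the innermost term outward:
Start with 3.
39 + 1/(3/1) = 39 + 1/3 = 118/3
7 + 1/(118/3) = 7 + 3/118 = 829/118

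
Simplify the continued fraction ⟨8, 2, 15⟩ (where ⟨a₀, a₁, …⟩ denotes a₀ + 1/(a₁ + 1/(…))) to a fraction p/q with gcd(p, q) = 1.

263/31

Use the convergent recurrence hₖ = aₖ·hₖ₋₁ + hₖ₋₂ (and likewise for the denominators kₖ):
a_0 = 8: 8/1
a_1 = 2: 17/2
a_2 = 15: 263/31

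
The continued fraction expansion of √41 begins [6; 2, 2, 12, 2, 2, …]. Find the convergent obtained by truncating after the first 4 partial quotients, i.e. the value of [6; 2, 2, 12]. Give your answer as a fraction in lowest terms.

397/62

a_0 = 6: 6/1
a_1 = 2: 13/2
a_2 = 2: 32/5
a_3 = 12: 397/62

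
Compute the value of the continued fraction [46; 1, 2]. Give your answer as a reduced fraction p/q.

a_0 = 46: 46/1
a_1 = 1: 47/1
a_2 = 2: 140/3

140/3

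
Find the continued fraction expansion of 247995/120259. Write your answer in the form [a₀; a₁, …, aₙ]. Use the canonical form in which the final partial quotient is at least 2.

⌊247995/120259⌋ = 2, remainder 7477
⌊120259/7477⌋ = 16, remainder 627
⌊7477/627⌋ = 11, remainder 580
⌊627/580⌋ = 1, remainder 47
⌊580/47⌋ = 12, remainder 16
⌊47/16⌋ = 2, remainder 15
⌊16/15⌋ = 1, remainder 1
⌊15/1⌋ = 15, remainder 0

[2; 16, 11, 1, 12, 2, 1, 15]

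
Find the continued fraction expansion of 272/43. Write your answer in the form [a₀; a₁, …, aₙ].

[6; 3, 14]

⌊272/43⌋ = 6, remainder 14
⌊43/14⌋ = 3, remainder 1
⌊14/1⌋ = 14, remainder 0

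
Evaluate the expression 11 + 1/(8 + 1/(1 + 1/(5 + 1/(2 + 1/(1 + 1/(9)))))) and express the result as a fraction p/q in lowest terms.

18081/1627

a_0 = 11: 11/1
a_1 = 8: 89/8
a_2 = 1: 100/9
a_3 = 5: 589/53
a_4 = 2: 1278/115
a_5 = 1: 1867/168
a_6 = 9: 18081/1627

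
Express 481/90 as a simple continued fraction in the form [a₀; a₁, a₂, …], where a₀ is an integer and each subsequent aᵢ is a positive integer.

Run the Euclidean algorithm, recording each quotient:
481 ÷ 90 → quotient 5, remainder 31
90 ÷ 31 → quotient 2, remainder 28
31 ÷ 28 → quotient 1, remainder 3
28 ÷ 3 → quotient 9, remainder 1
3 ÷ 1 → quotient 3, remainder 0

[5; 2, 1, 9, 3]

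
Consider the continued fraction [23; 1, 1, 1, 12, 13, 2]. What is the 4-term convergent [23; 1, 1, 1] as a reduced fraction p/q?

Use the convergent recurrence hₖ = aₖ·hₖ₋₁ + hₖ₋₂ (and likewise for the denominators kₖ):
a_0 = 23: 23/1
a_1 = 1: 24/1
a_2 = 1: 47/2
a_3 = 1: 71/3

71/3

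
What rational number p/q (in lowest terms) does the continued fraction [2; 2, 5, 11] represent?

302/123

Use the convergent recurrence hₖ = aₖ·hₖ₋₁ + hₖ₋₂ (and likewise for the denominators kₖ):
a_0 = 2: 2/1
a_1 = 2: 5/2
a_2 = 5: 27/11
a_3 = 11: 302/123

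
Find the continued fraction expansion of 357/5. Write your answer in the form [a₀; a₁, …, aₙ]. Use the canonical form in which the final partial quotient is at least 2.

[71; 2, 2]

357 ÷ 5 → quotient 71, remainder 2
5 ÷ 2 → quotient 2, remainder 1
2 ÷ 1 → quotient 2, remainder 0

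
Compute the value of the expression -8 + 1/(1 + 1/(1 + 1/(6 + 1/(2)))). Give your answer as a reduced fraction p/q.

Collapse the nested fraction from the inside out:
Start with 2.
6 + 1/(2/1) = 6 + 1/2 = 13/2
1 + 1/(13/2) = 1 + 2/13 = 15/13
1 + 1/(15/13) = 1 + 13/15 = 28/15
-8 + 1/(28/15) = -8 + 15/28 = -209/28

-209/28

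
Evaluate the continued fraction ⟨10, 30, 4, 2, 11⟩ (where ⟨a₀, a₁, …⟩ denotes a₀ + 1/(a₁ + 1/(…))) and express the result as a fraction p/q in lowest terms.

31233/3113

Start with 11.
2 + 1/(11/1) = 2 + 1/11 = 23/11
4 + 1/(23/11) = 4 + 11/23 = 103/23
30 + 1/(103/23) = 30 + 23/103 = 3113/103
10 + 1/(3113/103) = 10 + 103/3113 = 31233/3113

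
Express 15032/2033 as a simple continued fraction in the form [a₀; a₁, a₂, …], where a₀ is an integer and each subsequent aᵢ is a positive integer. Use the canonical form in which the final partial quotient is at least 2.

⌊15032/2033⌋ = 7, remainder 801
⌊2033/801⌋ = 2, remainder 431
⌊801/431⌋ = 1, remainder 370
⌊431/370⌋ = 1, remainder 61
⌊370/61⌋ = 6, remainder 4
⌊61/4⌋ = 15, remainder 1
⌊4/1⌋ = 4, remainder 0

[7; 2, 1, 1, 6, 15, 4]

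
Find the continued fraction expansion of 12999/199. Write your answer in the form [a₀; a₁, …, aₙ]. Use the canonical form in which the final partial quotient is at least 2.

⌊12999/199⌋ = 65, remainder 64
⌊199/64⌋ = 3, remainder 7
⌊64/7⌋ = 9, remainder 1
⌊7/1⌋ = 7, remainder 0

[65; 3, 9, 7]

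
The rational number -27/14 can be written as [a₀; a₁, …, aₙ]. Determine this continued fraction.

-27 = -2·14 + 1, so a_0 = -2
14 = 14·1 + 0, so a_1 = 14

[-2; 14]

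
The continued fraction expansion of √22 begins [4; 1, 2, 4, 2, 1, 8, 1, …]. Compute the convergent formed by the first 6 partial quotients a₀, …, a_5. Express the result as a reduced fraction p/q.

a_0 = 4: 4/1
a_1 = 1: 5/1
a_2 = 2: 14/3
a_3 = 4: 61/13
a_4 = 2: 136/29
a_5 = 1: 197/42

197/42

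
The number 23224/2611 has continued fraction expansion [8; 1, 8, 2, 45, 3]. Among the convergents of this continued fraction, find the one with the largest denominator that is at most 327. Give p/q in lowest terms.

a_0 = 8: 8/1  (≤ bound)
a_1 = 1: 9/1  (≤ bound)
a_2 = 8: 80/9  (≤ bound)
a_3 = 2: 169/19  (≤ bound)
a_4 = 45: 7685/864  (> 327, stop)

169/19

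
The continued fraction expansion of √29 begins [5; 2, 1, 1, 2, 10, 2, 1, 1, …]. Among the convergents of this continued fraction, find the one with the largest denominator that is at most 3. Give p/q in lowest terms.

List convergents until the denominator exceeds the bound:
a_0 = 5: 5/1  (≤ bound)
a_1 = 2: 11/2  (≤ bound)
a_2 = 1: 16/3  (≤ bound)
a_3 = 1: 27/5  (> 3, stop)

16/3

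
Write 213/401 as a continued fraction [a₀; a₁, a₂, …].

[0; 1, 1, 7, 1, 1, 12]

⌊213/401⌋ = 0, remainder 213
⌊401/213⌋ = 1, remainder 188
⌊213/188⌋ = 1, remainder 25
⌊188/25⌋ = 7, remainder 13
⌊25/13⌋ = 1, remainder 12
⌊13/12⌋ = 1, remainder 1
⌊12/1⌋ = 12, remainder 0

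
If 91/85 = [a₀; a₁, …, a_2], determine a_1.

⌊91/85⌋ = 1, remainder 6
⌊85/6⌋ = 14, remainder 1

14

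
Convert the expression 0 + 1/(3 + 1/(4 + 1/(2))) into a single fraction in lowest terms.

Collapse the nested fraction from the inside out:
Start with 2.
4 + 1/(2/1) = 4 + 1/2 = 9/2
3 + 1/(9/2) = 3 + 2/9 = 29/9
0 + 1/(29/9) = 0 + 9/29 = 9/29

9/29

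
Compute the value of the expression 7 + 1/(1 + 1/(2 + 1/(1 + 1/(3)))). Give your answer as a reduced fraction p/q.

Work from the innermost term outward:
Start with 3.
1 + 1/(3/1) = 1 + 1/3 = 4/3
2 + 1/(4/3) = 2 + 3/4 = 11/4
1 + 1/(11/4) = 1 + 4/11 = 15/11
7 + 1/(15/11) = 7 + 11/15 = 116/15

116/15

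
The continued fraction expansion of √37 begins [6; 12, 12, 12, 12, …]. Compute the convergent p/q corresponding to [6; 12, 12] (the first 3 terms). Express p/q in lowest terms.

Work from the innermost term outward:
Start with 12.
12 + 1/(12/1) = 12 + 1/12 = 145/12
6 + 1/(145/12) = 6 + 12/145 = 882/145

882/145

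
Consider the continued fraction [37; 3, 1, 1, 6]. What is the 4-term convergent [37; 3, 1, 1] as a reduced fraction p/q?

261/7

Start with 1.
1 + 1/(1/1) = 1 + 1/1 = 2/1
3 + 1/(2/1) = 3 + 1/2 = 7/2
37 + 1/(7/2) = 37 + 2/7 = 261/7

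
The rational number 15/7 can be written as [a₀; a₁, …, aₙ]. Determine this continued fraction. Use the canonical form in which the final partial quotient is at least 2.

[2; 7]

15 = 2·7 + 1, so a_0 = 2
7 = 7·1 + 0, so a_1 = 7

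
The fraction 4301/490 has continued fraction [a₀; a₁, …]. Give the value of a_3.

2

Repeatedly divide and take the remainder:
⌊4301/490⌋ = 8, remainder 381
⌊490/381⌋ = 1, remainder 109
⌊381/109⌋ = 3, remainder 54
⌊109/54⌋ = 2, remainder 1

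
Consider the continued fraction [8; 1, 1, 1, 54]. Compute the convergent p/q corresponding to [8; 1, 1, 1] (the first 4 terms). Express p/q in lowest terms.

26/3

Start with 1.
1 + 1/(1/1) = 1 + 1/1 = 2/1
1 + 1/(2/1) = 1 + 1/2 = 3/2
8 + 1/(3/2) = 8 + 2/3 = 26/3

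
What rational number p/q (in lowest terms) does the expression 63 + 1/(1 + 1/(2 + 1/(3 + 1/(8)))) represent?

Use the convergent recurrence hₖ = aₖ·hₖ₋₁ + hₖ₋₂ (and likewise for the denominators kₖ):
a_0 = 63: 63/1
a_1 = 1: 64/1
a_2 = 2: 191/3
a_3 = 3: 637/10
a_4 = 8: 5287/83

5287/83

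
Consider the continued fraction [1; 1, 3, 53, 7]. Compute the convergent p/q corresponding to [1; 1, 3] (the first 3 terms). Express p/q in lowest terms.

7/4

Work from the innermost term outward:
Start with 3.
1 + 1/(3/1) = 1 + 1/3 = 4/3
1 + 1/(4/3) = 1 + 3/4 = 7/4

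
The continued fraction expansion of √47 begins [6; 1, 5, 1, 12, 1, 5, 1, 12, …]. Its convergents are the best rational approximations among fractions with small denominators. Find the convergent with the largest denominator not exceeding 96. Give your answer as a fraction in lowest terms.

List convergents until the denominator exceeds the bound:
a_0 = 6: 6/1  (≤ bound)
a_1 = 1: 7/1  (≤ bound)
a_2 = 5: 41/6  (≤ bound)
a_3 = 1: 48/7  (≤ bound)
a_4 = 12: 617/90  (≤ bound)
a_5 = 1: 665/97  (> 96, stop)

617/90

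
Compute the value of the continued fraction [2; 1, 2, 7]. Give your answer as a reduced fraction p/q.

59/22

Work from the innermost term outward:
Start with 7.
2 + 1/(7/1) = 2 + 1/7 = 15/7
1 + 1/(15/7) = 1 + 7/15 = 22/15
2 + 1/(22/15) = 2 + 15/22 = 59/22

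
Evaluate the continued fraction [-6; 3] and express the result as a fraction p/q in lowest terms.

Work from the innermost term outward:
Start with 3.
-6 + 1/(3/1) = -6 + 1/3 = -17/3

-17/3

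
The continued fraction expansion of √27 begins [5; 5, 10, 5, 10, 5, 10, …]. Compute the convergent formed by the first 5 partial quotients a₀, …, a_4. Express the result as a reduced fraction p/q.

a_0 = 5: 5/1
a_1 = 5: 26/5
a_2 = 10: 265/51
a_3 = 5: 1351/260
a_4 = 10: 13775/2651

13775/2651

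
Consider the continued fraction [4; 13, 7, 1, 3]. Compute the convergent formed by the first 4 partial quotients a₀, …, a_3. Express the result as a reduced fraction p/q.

Start with 1.
7 + 1/(1/1) = 7 + 1/1 = 8/1
13 + 1/(8/1) = 13 + 1/8 = 105/8
4 + 1/(105/8) = 4 + 8/105 = 428/105

428/105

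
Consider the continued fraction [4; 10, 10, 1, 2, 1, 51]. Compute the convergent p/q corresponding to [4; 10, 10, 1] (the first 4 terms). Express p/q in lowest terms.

Start with 1.
10 + 1/(1/1) = 10 + 1/1 = 11/1
10 + 1/(11/1) = 10 + 1/11 = 111/11
4 + 1/(111/11) = 4 + 11/111 = 455/111

455/111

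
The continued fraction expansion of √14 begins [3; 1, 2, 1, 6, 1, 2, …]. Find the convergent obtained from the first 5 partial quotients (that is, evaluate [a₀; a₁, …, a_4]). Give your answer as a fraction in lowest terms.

Start with 6.
1 + 1/(6/1) = 1 + 1/6 = 7/6
2 + 1/(7/6) = 2 + 6/7 = 20/7
1 + 1/(20/7) = 1 + 7/20 = 27/20
3 + 1/(27/20) = 3 + 20/27 = 101/27

101/27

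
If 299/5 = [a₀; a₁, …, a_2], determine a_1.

1

⌊299/5⌋ = 59, remainder 4
⌊5/4⌋ = 1, remainder 1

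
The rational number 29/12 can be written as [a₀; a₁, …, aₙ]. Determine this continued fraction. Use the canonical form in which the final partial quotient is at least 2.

[2; 2, 2, 2]

⌊29/12⌋ = 2, remainder 5
⌊12/5⌋ = 2, remainder 2
⌊5/2⌋ = 2, remainder 1
⌊2/1⌋ = 2, remainder 0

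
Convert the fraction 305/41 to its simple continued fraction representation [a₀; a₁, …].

Run the Euclidean algorithm, recording each quotient:
⌊305/41⌋ = 7, remainder 18
⌊41/18⌋ = 2, remainder 5
⌊18/5⌋ = 3, remainder 3
⌊5/3⌋ = 1, remainder 2
⌊3/2⌋ = 1, remainder 1
⌊2/1⌋ = 2, remainder 0

[7; 2, 3, 1, 1, 2]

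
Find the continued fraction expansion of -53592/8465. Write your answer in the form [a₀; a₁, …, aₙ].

[-7; 1, 2, 47, 2, 29]

-53592 ÷ 8465 → quotient -7, remainder 5663
8465 ÷ 5663 → quotient 1, remainder 2802
5663 ÷ 2802 → quotient 2, remainder 59
2802 ÷ 59 → quotient 47, remainder 29
59 ÷ 29 → quotient 2, remainder 1
29 ÷ 1 → quotient 29, remainder 0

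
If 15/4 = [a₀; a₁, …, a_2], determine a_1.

1

15 = 3·4 + 3, so a_0 = 3
4 = 1·3 + 1, so a_1 = 1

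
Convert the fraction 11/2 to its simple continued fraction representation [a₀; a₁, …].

⌊11/2⌋ = 5, remainder 1
⌊2/1⌋ = 2, remainder 0

[5; 2]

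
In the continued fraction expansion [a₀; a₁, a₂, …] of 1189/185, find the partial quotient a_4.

⌊1189/185⌋ = 6, remainder 79
⌊185/79⌋ = 2, remainder 27
⌊79/27⌋ = 2, remainder 25
⌊27/25⌋ = 1, remainder 2
⌊25/2⌋ = 12, remainder 1

12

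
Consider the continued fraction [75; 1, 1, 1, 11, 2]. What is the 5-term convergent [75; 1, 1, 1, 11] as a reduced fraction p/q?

2648/35

a_0 = 75: 75/1
a_1 = 1: 76/1
a_2 = 1: 151/2
a_3 = 1: 227/3
a_4 = 11: 2648/35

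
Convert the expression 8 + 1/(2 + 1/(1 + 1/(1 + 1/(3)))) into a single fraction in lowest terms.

Build up convergents one term at a time:
a_0 = 8: 8/1
a_1 = 2: 17/2
a_2 = 1: 25/3
a_3 = 1: 42/5
a_4 = 3: 151/18

151/18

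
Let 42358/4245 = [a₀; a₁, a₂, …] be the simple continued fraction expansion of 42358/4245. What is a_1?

1

Apply division with remainder until the remainder is 0:
⌊42358/4245⌋ = 9, remainder 4153
⌊4245/4153⌋ = 1, remainder 92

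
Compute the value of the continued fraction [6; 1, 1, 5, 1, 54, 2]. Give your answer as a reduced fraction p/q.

9409/1439

Build up convergents one term at a time:
a_0 = 6: 6/1
a_1 = 1: 7/1
a_2 = 1: 13/2
a_3 = 5: 72/11
a_4 = 1: 85/13
a_5 = 54: 4662/713
a_6 = 2: 9409/1439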